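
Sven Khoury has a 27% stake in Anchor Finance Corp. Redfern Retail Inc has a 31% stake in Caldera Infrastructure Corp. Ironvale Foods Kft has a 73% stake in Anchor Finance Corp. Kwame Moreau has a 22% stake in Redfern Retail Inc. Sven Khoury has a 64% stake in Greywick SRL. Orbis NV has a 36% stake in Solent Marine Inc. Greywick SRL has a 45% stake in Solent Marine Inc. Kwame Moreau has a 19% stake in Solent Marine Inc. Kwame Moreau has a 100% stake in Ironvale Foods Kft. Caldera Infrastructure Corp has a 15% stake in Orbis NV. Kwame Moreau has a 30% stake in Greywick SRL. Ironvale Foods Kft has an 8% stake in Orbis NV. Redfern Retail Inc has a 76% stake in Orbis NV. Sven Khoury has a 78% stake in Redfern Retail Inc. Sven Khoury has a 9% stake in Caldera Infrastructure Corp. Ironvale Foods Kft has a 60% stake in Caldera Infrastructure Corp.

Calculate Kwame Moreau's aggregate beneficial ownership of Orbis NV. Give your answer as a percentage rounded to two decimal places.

Kwame reaches Orbis along 4 paths.
Via Ironvale: 100% × 8% = 8%.
Via Redfern: 22% × 76% = 16.72%.
Via Ironvale → Caldera: 100% × 60% × 15% = 9%.
Via Redfern → Caldera: 22% × 31% × 15% = 1.023%.
Total: 8% + 16.72% + 9% + 1.023% = 34.743%.
Rounded: 34.74%.

34.74%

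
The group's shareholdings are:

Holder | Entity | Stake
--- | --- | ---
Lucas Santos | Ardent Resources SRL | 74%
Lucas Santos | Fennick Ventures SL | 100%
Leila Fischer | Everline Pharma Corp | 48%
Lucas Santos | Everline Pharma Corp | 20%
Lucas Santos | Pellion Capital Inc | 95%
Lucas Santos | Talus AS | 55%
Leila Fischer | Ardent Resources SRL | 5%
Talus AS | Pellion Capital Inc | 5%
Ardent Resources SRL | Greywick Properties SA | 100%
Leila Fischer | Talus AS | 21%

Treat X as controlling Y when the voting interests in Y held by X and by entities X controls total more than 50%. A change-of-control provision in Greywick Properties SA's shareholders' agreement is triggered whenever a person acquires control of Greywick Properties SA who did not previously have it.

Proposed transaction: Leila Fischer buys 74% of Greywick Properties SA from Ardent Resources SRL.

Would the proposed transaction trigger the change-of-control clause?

Yes

The purchase adds only to Leila's holdings (Ardent's stake shrinks), so Leila is the only person who could newly come to control Greywick.
Leila's largest direct stake is 48% in Everline, which does not meet the threshold, so Leila controls no company.
Neither Leila nor any entity Leila controls holds any voting interest in Greywick.
So before the transaction, Leila does not control Greywick.
After the purchase, Leila holds 74% of Greywick directly, and Ardent's stake falls to 26%.
Leila holds 74% of Greywick, so Leila controls Greywick.
Leila did not control Greywick before and does after, so the clause is triggered.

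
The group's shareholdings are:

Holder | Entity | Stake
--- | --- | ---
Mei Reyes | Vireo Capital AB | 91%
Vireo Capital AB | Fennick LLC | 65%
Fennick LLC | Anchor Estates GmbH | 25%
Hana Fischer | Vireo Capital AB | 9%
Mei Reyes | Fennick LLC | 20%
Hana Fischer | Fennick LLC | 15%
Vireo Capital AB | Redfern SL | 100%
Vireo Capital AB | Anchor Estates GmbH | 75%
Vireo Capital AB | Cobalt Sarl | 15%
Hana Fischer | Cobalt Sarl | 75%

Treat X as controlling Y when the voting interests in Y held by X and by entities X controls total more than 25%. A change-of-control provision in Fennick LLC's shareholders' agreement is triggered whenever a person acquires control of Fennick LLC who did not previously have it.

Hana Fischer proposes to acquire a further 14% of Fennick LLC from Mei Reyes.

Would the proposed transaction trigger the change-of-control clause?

The purchase adds only to Hana's holdings (Mei's stake shrinks), so Hana is the only person who could newly come to control Fennick.
Hana holds 75% of Cobalt, so Hana controls Cobalt.
In Fennick, Hana's side holds only 15%, not > 25%.
So before the transaction, Hana does not control Fennick.
After the purchase, Hana's direct stake in Fennick rises to 15% + 14% = 29%, and Mei's stake falls to 6%.
Hana holds 29% of Fennick, so Hana controls Fennick.
Hana did not control Fennick before and does after, so the clause is triggered.

Yes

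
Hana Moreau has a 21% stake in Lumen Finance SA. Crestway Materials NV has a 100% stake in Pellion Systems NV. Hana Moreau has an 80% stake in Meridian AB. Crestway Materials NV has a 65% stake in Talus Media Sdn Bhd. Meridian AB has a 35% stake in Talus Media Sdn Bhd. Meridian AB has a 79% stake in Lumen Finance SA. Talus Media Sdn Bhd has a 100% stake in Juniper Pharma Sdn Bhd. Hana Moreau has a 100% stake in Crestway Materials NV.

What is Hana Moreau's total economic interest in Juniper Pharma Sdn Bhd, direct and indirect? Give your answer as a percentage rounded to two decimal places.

93.00%

Hana reaches Juniper along 2 paths.
Via Crestway → Talus: 100% × 65% × 100% = 65%.
Via Meridian → Talus: 80% × 35% × 100% = 28%.
Total: 65% + 28% = 93%.
Rounded: 93.00%.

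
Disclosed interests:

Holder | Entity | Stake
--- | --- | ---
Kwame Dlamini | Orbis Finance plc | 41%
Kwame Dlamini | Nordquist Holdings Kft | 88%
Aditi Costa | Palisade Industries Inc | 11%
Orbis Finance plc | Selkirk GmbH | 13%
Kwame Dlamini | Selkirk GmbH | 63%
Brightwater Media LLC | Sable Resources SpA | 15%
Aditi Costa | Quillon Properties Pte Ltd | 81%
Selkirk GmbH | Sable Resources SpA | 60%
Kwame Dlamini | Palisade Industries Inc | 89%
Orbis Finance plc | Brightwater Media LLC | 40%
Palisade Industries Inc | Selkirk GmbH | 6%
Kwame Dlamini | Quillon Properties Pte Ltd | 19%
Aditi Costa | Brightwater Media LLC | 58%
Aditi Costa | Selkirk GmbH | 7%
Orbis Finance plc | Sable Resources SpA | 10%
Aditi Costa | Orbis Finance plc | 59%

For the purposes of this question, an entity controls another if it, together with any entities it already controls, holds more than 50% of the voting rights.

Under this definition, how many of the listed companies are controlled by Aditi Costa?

3

Aditi holds 59% of Orbis, so Aditi controls Orbis.
Orbis and Aditi together hold 40% + 58% = 98% of Brightwater, so Aditi controls Brightwater.
Aditi holds 81% of Quillon, so Aditi controls Quillon.
No other company's threshold is met.
Aditi controls 3 companies.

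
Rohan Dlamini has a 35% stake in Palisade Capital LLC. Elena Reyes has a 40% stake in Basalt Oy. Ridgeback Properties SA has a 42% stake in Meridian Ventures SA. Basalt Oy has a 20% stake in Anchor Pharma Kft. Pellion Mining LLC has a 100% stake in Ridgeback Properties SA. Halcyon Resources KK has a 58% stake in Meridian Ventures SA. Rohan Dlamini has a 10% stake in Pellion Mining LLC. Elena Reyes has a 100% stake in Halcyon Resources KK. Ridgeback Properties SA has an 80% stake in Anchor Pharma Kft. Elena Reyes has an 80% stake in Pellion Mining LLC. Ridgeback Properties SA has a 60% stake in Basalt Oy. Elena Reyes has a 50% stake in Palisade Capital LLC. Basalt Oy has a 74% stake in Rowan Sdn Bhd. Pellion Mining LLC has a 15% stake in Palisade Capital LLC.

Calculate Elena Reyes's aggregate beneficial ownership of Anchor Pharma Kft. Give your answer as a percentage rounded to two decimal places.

81.60%

Elena reaches Anchor along 3 paths.
Via Pellion → Ridgeback: 80% × 100% × 80% = 64%.
Via Basalt: 40% × 20% = 8%.
Via Pellion → Ridgeback → Basalt: 80% × 100% × 60% × 20% = 9.6%.
Total: 64% + 8% + 9.6% = 81.6%.
Rounded: 81.60%.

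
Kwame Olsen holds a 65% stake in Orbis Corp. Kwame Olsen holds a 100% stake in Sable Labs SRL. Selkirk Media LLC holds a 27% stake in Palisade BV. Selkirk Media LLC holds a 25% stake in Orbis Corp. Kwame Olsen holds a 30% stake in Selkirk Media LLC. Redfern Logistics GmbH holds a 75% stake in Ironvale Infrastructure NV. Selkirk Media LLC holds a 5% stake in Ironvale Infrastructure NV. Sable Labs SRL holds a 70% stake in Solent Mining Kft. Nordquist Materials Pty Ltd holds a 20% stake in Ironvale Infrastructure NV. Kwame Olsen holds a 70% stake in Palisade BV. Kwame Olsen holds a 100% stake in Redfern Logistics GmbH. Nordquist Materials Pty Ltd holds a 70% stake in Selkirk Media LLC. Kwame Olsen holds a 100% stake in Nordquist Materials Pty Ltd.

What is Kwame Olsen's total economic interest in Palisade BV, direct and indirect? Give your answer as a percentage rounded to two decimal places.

97.00%

Kwame reaches Palisade along 3 paths.
Direct stake: 70% = 70%.
Via Nordquist → Selkirk: 100% × 70% × 27% = 18.9%.
Via Selkirk: 30% × 27% = 8.1%.
Total: 70% + 18.9% + 8.1% = 97%.
Rounded: 97.00%.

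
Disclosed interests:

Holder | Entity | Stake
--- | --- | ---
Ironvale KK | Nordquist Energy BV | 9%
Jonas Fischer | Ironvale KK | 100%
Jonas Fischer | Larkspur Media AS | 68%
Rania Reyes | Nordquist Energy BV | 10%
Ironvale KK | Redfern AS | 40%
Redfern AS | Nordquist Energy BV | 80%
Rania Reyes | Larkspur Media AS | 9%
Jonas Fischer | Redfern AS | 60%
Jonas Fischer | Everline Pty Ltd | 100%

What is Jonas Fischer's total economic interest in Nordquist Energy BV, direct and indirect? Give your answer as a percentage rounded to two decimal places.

Jonas reaches Nordquist along 3 paths.
Via Ironvale → Redfern: 100% × 40% × 80% = 32%.
Via Redfern: 60% × 80% = 48%.
Via Ironvale: 100% × 9% = 9%.
Total: 32% + 48% + 9% = 89%.
Rounded: 89.00%.

89.00%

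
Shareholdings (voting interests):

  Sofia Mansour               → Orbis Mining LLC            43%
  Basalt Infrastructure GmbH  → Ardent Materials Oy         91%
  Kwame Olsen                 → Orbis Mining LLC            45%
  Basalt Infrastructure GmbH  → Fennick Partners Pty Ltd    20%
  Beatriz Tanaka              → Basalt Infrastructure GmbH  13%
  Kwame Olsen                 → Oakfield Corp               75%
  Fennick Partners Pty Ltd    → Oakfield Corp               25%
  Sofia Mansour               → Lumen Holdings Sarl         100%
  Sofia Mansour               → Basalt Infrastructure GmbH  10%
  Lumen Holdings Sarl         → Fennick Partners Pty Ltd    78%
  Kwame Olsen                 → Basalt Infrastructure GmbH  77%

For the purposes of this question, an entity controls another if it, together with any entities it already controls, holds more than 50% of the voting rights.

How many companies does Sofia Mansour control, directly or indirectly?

2

Sofia holds 100% of Lumen, so Sofia controls Lumen.
Lumen holds 78% of Fennick, so Sofia controls Fennick.
No other company's threshold is met.
Sofia controls 2 companies.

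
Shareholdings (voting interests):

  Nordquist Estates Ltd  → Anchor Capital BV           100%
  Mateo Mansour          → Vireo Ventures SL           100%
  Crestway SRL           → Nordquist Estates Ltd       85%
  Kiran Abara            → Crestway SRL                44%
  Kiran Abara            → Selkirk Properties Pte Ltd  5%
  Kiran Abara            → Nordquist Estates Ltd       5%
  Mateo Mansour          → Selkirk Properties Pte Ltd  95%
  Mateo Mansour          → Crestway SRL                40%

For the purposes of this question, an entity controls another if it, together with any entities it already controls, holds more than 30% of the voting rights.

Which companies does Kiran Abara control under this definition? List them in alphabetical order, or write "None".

Anchor Capital BV, Crestway SRL, Nordquist Estates Ltd

Kiran holds 44% of Crestway, so Kiran controls Crestway.
Crestway and Kiran together hold 85% + 5% = 90% of Nordquist, so Kiran controls Nordquist.
Nordquist holds 100% of Anchor, so Kiran controls Anchor.
No other company's threshold is met.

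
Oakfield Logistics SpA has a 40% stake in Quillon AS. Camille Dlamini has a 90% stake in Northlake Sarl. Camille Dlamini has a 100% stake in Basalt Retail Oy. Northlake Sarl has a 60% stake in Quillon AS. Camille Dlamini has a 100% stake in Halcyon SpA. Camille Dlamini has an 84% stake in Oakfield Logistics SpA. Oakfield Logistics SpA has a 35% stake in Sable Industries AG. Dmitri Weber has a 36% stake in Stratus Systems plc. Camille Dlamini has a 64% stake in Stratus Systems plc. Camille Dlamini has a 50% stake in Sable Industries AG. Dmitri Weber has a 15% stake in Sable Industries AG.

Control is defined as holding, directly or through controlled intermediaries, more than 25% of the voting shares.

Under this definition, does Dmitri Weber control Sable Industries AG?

Dmitri holds 36% of Stratus, so Dmitri controls Stratus.
In Sable, Dmitri's side holds only 15%, not > 25%.
So Dmitri does not control Sable.

No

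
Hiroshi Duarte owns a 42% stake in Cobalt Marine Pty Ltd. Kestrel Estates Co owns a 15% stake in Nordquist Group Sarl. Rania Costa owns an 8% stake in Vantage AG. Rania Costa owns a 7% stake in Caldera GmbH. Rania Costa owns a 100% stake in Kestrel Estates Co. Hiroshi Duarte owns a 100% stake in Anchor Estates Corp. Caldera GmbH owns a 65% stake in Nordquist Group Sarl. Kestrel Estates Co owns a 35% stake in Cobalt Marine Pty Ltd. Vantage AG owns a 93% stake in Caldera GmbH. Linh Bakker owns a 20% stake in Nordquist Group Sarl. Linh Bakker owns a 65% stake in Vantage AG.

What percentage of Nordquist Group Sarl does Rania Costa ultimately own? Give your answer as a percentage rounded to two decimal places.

24.39%

Rania reaches Nordquist along 3 paths.
Via Caldera: 7% × 65% = 4.55%.
Via Vantage → Caldera: 8% × 93% × 65% = 4.836%.
Via Kestrel: 100% × 15% = 15%.
Total: 4.55% + 4.836% + 15% = 24.386%.
Rounded: 24.39%.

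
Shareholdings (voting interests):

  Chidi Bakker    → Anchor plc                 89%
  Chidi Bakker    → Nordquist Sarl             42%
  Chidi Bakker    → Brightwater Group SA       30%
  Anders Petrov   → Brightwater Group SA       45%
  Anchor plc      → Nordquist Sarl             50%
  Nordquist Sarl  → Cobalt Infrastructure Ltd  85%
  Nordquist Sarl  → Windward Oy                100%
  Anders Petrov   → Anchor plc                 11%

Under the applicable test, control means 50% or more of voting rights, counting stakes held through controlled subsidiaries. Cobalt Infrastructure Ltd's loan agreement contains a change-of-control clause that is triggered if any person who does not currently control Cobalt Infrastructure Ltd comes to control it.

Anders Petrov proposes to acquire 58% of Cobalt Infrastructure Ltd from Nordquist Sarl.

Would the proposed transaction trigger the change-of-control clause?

Yes

The purchase adds only to Anders's holdings (Nordquist's stake shrinks), so Anders is the only person who could newly come to control Cobalt.
Anders's largest direct stake is 45% in Brightwater, which does not meet the threshold, so Anders controls no company.
Neither Anders nor any entity Anders controls holds any voting interest in Cobalt.
So before the transaction, Anders does not control Cobalt.
After the purchase, Anders holds 58% of Cobalt directly, and Nordquist's stake falls to 27%.
Anders holds 58% of Cobalt, so Anders controls Cobalt.
Anders did not control Cobalt before and does after, so the clause is triggered.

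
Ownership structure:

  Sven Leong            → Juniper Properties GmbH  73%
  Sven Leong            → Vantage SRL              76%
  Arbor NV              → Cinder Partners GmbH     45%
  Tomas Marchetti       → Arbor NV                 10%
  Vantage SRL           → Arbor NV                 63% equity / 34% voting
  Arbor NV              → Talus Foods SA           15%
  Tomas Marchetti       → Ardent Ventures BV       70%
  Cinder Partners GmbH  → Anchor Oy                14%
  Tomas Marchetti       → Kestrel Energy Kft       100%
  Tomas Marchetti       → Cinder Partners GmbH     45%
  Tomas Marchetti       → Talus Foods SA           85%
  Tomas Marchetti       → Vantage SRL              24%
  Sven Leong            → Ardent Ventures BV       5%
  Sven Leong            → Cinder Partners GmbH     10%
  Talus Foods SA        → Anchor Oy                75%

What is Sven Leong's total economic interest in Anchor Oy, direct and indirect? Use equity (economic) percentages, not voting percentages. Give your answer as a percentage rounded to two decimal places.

9.80%

Sven reaches Anchor along 3 paths.
Via Vantage → Arbor → Talus: 76% × 63% × 15% × 75% = 5.3865%.
Via Cinder: 10% × 14% = 1.4%.
Via Vantage → Arbor → Cinder: 76% × 63% × 45% × 14% = 3.01644%.
Total: 5.3865% + 1.4% + 3.01644% = 9.80294%.
Rounded: 9.80%.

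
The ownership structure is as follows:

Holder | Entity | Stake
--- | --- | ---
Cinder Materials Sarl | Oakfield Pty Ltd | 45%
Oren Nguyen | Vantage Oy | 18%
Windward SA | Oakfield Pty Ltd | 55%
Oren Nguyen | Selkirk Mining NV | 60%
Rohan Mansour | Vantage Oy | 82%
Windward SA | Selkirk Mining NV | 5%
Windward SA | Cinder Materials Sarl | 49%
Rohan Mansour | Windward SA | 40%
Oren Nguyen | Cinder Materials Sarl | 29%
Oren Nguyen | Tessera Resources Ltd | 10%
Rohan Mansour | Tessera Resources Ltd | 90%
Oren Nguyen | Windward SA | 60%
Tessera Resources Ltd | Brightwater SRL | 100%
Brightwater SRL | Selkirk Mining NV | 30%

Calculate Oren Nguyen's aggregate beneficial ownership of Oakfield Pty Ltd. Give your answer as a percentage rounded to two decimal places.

59.28%

Oren reaches Oakfield along 3 paths.
Via Windward → Cinder: 60% × 49% × 45% = 13.23%.
Via Cinder: 29% × 45% = 13.05%.
Via Windward: 60% × 55% = 33%.
Total: 13.23% + 13.05% + 33% = 59.28%.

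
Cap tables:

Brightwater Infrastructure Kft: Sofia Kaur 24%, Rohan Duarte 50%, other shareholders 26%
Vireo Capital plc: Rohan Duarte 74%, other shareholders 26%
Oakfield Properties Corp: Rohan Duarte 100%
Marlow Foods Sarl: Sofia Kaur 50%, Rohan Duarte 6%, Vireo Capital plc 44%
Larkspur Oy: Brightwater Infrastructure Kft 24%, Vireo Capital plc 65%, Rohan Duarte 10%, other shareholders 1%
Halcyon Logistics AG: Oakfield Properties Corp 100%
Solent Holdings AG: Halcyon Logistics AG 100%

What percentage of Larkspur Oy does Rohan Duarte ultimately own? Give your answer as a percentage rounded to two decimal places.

Rohan reaches Larkspur along 3 paths.
Via Brightwater: 50% × 24% = 12%.
Via Vireo: 74% × 65% = 48.1%.
Direct stake: 10% = 10%.
Total: 12% + 48.1% + 10% = 70.1%.
Rounded: 70.10%.

70.10%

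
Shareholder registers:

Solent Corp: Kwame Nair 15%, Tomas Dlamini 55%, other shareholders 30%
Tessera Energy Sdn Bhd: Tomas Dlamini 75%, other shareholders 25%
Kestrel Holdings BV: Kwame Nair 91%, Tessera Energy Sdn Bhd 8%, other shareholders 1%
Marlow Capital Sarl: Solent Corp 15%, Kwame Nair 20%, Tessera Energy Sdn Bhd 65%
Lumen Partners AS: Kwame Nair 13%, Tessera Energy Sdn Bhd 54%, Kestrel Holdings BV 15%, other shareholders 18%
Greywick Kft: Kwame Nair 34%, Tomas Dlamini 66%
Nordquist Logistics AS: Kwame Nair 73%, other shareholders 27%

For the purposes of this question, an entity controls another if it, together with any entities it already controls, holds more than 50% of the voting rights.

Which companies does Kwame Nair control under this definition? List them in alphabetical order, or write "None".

Kestrel Holdings BV, Nordquist Logistics AS

Kwame holds 91% of Kestrel, so Kwame controls Kestrel.
Kwame holds 73% of Nordquist, so Kwame controls Nordquist.
No other company's threshold is met.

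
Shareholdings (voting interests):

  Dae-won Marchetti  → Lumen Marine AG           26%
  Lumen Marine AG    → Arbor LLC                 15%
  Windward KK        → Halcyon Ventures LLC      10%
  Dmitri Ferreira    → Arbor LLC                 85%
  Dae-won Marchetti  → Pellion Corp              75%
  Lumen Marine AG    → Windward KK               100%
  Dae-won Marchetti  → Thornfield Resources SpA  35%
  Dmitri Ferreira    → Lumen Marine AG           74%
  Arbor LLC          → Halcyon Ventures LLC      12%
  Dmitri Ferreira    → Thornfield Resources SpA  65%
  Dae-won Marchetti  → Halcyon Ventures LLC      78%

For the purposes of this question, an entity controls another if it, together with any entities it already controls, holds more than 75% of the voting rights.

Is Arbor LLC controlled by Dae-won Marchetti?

No

Dae-won holds 78% of Halcyon, so Dae-won controls Halcyon.
Neither Dae-won nor any entity Dae-won controls holds any voting interest in Arbor.
So Dae-won does not control Arbor.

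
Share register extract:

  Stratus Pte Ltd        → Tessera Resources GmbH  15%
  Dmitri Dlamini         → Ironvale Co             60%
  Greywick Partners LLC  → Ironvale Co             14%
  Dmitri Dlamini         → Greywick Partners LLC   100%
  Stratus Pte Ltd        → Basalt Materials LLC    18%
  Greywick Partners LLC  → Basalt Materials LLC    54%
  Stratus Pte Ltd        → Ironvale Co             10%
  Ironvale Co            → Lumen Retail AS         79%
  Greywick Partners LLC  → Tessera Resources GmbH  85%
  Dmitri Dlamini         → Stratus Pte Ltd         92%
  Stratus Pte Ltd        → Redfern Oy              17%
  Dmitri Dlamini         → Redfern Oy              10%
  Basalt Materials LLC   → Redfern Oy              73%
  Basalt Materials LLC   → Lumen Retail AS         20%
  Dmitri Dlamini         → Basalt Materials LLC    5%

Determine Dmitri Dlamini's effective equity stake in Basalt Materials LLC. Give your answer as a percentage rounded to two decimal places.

75.56%

Dmitri reaches Basalt along 3 paths.
Via Greywick: 100% × 54% = 54%.
Direct stake: 5% = 5%.
Via Stratus: 92% × 18% = 16.56%.
Total: 54% + 5% + 16.56% = 75.56%.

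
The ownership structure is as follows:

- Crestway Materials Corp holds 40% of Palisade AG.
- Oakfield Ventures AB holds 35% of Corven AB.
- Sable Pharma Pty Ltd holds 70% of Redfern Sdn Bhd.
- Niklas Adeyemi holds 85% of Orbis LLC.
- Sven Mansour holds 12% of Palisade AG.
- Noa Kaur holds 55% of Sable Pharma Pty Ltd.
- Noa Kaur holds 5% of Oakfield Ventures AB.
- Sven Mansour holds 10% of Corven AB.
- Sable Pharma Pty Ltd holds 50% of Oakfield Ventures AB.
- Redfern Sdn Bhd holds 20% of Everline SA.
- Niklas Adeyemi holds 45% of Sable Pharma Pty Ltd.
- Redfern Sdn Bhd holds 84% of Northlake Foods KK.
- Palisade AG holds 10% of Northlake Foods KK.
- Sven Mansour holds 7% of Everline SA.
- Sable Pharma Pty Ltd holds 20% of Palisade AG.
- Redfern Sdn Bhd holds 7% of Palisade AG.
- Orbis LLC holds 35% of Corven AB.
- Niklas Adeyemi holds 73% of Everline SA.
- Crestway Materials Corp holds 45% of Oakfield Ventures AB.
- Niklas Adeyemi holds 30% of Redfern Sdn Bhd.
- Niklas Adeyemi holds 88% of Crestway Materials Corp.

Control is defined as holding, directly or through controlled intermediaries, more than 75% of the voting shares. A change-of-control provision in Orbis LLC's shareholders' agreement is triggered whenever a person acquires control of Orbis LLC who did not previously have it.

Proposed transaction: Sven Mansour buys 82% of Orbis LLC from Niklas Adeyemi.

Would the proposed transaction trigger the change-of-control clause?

The purchase adds only to Sven's holdings (Niklas's stake shrinks), so Sven is the only person who could newly come to control Orbis.
Sven's largest direct stake is 12% in Palisade, which does not meet the threshold, so Sven controls no company.
Neither Sven nor any entity Sven controls holds any voting interest in Orbis.
So before the transaction, Sven does not control Orbis.
After the purchase, Sven holds 82% of Orbis directly, and Niklas's stake falls to 3%.
Sven holds 82% of Orbis, so Sven controls Orbis.
Sven did not control Orbis before and does after, so the clause is triggered.

Yes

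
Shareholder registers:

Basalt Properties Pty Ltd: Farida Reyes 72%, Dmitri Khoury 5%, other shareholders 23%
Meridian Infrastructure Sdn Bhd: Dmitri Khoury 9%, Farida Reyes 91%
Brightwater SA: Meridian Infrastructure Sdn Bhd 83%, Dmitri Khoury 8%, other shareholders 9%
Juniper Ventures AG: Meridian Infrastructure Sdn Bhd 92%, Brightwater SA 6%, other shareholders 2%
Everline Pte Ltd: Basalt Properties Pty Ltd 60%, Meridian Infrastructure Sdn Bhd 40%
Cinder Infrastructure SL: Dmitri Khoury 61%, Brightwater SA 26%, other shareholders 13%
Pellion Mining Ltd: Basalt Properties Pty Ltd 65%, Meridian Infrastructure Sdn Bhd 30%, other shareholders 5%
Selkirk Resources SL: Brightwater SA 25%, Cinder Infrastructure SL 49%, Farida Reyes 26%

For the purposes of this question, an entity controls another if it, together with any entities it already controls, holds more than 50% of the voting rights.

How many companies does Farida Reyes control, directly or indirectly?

Farida holds 72% of Basalt, so Farida controls Basalt.
Farida holds 91% of Meridian, so Farida controls Meridian.
Meridian holds 83% of Brightwater, so Farida controls Brightwater.
Meridian and Brightwater together hold 92% + 6% = 98% of Juniper, so Farida controls Juniper.
Basalt and Meridian together hold 60% + 40% = 100% of Everline, so Farida controls Everline.
Basalt and Meridian together hold 65% + 30% = 95% of Pellion, so Farida controls Pellion.
Brightwater and Farida together hold 25% + 26% = 51% of Selkirk, so Farida controls Selkirk.
No other company's threshold is met.
Farida controls 7 companies.

7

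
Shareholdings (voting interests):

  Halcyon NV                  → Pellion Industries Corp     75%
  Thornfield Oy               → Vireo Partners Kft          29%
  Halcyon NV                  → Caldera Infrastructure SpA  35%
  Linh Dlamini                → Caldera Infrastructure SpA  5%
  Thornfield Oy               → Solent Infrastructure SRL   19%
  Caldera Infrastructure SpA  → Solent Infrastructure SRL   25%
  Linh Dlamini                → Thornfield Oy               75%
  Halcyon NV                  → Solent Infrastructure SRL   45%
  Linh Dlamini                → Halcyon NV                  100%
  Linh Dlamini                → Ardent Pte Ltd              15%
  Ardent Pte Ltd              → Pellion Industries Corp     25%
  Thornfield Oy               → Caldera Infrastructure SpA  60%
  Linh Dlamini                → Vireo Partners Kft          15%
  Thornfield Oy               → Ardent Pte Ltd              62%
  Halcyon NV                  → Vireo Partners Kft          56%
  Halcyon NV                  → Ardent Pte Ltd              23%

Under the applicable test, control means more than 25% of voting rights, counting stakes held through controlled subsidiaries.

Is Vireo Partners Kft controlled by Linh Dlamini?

Linh holds 75% of Thornfield, so Linh controls Thornfield.
Linh holds 100% of Halcyon, so Linh controls Halcyon.
Thornfield and Linh and Halcyon together hold 29% + 15% + 56% = 100% of Vireo, so Linh controls Vireo.

Yes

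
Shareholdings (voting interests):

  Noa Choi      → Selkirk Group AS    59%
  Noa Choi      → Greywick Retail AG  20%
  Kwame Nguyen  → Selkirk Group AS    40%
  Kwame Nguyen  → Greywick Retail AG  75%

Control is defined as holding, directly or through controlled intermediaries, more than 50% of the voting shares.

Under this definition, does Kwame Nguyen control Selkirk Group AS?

Kwame holds 75% of Greywick, so Kwame controls Greywick.
In Selkirk, Kwame's side holds only 40%, not > 50%.
So Kwame does not control Selkirk.

No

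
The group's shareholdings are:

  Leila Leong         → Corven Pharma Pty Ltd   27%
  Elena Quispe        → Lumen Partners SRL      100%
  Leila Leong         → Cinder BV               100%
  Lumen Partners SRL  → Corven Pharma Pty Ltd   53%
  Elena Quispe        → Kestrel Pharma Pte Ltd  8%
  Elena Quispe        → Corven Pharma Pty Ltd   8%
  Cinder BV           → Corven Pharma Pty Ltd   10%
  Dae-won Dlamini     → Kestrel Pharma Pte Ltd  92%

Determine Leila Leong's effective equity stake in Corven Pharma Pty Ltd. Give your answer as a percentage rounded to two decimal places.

Leila reaches Corven along 2 paths.
Direct stake: 27% = 27%.
Via Cinder: 100% × 10% = 10%.
Total: 27% + 10% = 37%.
Rounded: 37.00%.

37.00%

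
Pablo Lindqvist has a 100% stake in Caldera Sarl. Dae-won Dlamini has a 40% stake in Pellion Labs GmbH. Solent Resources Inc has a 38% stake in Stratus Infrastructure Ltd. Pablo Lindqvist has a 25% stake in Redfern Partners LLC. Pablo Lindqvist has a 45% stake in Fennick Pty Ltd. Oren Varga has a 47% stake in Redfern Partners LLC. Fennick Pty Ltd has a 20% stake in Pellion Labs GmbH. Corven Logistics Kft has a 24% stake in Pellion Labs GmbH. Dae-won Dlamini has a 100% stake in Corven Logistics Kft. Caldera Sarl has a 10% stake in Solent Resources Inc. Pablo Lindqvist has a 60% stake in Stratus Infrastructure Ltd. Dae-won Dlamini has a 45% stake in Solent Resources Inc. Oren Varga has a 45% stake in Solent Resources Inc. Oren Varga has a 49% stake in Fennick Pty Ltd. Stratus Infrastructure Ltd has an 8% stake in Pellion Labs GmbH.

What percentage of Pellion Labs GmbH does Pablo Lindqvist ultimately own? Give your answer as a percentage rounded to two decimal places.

14.10%

Pablo reaches Pellion along 3 paths.
Via Fennick: 45% × 20% = 9%.
Via Stratus: 60% × 8% = 4.8%.
Via Caldera → Solent → Stratus: 100% × 10% × 38% × 8% = 0.304%.
Total: 9% + 4.8% + 0.304% = 14.104%.
Rounded: 14.10%.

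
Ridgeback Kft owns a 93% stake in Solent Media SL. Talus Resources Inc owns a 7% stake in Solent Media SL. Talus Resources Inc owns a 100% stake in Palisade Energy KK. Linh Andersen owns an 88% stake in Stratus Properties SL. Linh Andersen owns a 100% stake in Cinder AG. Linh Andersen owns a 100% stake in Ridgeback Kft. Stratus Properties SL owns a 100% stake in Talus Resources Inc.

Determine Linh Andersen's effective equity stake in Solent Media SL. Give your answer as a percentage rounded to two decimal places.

99.16%

Linh reaches Solent along 2 paths.
Via Ridgeback: 100% × 93% = 93%.
Via Stratus → Talus: 88% × 100% × 7% = 6.16%.
Total: 93% + 6.16% = 99.16%.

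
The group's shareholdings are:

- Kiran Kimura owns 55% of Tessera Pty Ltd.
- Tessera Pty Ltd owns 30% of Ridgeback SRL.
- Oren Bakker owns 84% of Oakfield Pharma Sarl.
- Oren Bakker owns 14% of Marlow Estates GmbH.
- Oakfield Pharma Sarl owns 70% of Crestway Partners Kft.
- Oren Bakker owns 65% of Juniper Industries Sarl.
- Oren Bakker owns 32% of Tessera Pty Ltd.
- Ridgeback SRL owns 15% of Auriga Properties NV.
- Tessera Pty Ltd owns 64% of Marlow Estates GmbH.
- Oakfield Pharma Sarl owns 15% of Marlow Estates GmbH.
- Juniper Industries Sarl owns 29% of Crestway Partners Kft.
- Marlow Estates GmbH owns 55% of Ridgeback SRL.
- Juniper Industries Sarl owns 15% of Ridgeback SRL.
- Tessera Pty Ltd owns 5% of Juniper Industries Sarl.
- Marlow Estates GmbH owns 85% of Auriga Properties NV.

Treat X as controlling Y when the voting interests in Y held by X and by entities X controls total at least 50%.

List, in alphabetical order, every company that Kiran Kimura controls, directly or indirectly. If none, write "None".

Kiran holds 55% of Tessera, so Kiran controls Tessera.
Tessera holds 64% of Marlow, so Kiran controls Marlow.
Tessera and Marlow together hold 30% + 55% = 85% of Ridgeback, so Kiran controls Ridgeback.
Ridgeback and Marlow together hold 15% + 85% = 100% of Auriga, so Kiran controls Auriga.
No other company's threshold is met.

Auriga Properties NV, Marlow Estates GmbH, Ridgeback SRL, Tessera Pty Ltd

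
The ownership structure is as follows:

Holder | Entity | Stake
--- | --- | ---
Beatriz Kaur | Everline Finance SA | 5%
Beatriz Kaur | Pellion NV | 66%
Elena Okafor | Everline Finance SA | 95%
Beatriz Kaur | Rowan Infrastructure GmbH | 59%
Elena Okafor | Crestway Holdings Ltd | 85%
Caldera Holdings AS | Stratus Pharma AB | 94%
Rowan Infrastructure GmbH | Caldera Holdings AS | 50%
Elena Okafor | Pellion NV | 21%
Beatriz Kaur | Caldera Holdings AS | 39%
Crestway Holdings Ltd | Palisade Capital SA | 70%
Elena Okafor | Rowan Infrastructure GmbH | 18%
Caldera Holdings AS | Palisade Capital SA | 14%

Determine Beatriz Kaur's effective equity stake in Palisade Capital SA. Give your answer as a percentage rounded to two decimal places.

9.59%

Beatriz reaches Palisade along 2 paths.
Via Rowan → Caldera: 59% × 50% × 14% = 4.13%.
Via Caldera: 39% × 14% = 5.46%.
Total: 4.13% + 5.46% = 9.59%.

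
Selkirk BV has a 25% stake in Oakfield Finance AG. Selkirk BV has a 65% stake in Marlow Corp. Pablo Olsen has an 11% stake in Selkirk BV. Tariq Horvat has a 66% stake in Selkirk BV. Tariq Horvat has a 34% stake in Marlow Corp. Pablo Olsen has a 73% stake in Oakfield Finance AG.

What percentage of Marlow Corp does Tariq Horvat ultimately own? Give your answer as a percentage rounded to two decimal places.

Tariq reaches Marlow along 2 paths.
Via Selkirk: 66% × 65% = 42.9%.
Direct stake: 34% = 34%.
Total: 42.9% + 34% = 76.9%.
Rounded: 76.90%.

76.90%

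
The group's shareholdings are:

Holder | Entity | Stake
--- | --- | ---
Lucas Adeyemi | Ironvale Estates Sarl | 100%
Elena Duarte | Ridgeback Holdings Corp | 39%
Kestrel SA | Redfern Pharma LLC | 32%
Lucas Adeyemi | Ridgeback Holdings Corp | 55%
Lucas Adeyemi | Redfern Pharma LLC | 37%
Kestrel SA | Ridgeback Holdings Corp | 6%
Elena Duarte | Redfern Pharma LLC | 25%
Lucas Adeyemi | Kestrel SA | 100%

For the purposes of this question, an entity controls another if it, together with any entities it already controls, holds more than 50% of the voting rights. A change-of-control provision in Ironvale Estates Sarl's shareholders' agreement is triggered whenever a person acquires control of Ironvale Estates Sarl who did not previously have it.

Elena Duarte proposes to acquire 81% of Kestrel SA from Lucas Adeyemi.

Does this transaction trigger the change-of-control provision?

No

The purchase adds only to Elena's holdings (Lucas's stake shrinks), so Elena is the only person who could newly come to control Ironvale.
Elena's largest direct stake is 39% in Ridgeback, which does not meet the threshold, so Elena controls no company.
Neither Elena nor any entity Elena controls holds any voting interest in Ironvale.
So before the transaction, Elena does not control Ironvale.
After the purchase, Elena holds 81% of Kestrel directly, and Lucas's stake falls to 19%.
Elena holds 81% of Kestrel, so Elena controls Kestrel.
Elena and Kestrel together hold 25% + 32% = 57% of Redfern, so Elena controls Redfern.
After the transaction, neither Elena nor any entity Elena controls holds a voting interest in Ironvale, so Elena still does not control it.
No new person acquires control, so the clause is not triggered.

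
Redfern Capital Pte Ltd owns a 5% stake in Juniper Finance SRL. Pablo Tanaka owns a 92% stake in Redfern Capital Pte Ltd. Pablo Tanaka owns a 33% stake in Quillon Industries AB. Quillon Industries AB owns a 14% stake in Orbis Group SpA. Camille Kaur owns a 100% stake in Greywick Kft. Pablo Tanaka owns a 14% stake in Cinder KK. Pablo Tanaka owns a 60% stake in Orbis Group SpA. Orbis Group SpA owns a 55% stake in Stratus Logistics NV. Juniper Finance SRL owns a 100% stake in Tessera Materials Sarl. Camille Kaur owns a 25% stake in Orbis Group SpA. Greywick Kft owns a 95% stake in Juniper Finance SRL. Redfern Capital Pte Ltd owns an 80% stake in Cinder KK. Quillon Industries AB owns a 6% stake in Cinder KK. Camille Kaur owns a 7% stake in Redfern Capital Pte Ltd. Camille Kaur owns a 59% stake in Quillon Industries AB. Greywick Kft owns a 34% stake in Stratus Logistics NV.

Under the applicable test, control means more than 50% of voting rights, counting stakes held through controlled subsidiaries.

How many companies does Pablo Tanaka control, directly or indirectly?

Pablo holds 92% of Redfern, so Pablo controls Redfern.
Pablo holds 60% of Orbis, so Pablo controls Orbis.
Orbis holds 55% of Stratus, so Pablo controls Stratus.
Pablo and Redfern together hold 14% + 80% = 94% of Cinder, so Pablo controls Cinder.
No other company's threshold is met.
Pablo controls 4 companies.

4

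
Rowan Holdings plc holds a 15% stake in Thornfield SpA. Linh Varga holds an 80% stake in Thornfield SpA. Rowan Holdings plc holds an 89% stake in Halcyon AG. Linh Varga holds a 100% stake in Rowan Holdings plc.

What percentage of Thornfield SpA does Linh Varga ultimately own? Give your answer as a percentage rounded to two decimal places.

Linh reaches Thornfield along 2 paths.
Via Rowan: 100% × 15% = 15%.
Direct stake: 80% = 80%.
Total: 15% + 80% = 95%.
Rounded: 95.00%.

95.00%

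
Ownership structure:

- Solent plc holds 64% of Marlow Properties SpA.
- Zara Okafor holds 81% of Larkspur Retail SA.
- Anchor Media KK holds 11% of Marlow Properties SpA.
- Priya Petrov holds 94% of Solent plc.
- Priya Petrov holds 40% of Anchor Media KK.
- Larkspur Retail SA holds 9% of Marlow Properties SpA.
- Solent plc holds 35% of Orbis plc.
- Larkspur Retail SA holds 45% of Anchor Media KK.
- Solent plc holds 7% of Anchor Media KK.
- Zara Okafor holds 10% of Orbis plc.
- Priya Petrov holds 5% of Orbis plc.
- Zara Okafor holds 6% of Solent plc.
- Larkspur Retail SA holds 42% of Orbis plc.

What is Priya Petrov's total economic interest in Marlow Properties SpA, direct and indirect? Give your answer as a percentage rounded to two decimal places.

65.28%

Priya reaches Marlow along 3 paths.
Via Solent: 94% × 64% = 60.16%.
Via Anchor: 40% × 11% = 4.4%.
Via Solent → Anchor: 94% × 7% × 11% = 0.7238%.
Total: 60.16% + 4.4% + 0.7238% = 65.2838%.
Rounded: 65.28%.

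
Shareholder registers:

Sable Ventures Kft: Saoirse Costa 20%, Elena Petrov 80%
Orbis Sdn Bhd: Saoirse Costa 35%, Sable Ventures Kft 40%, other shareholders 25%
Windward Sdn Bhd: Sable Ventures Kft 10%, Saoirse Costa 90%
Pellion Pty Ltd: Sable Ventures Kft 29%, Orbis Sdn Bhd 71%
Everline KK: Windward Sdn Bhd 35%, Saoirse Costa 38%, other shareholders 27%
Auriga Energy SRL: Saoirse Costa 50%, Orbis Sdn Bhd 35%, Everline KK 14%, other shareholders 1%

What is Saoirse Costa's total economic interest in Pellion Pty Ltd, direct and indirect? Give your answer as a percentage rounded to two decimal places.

Saoirse reaches Pellion along 3 paths.
Via Sable: 20% × 29% = 5.8%.
Via Orbis: 35% × 71% = 24.85%.
Via Sable → Orbis: 20% × 40% × 71% = 5.68%.
Total: 5.8% + 24.85% + 5.68% = 36.33%.

36.33%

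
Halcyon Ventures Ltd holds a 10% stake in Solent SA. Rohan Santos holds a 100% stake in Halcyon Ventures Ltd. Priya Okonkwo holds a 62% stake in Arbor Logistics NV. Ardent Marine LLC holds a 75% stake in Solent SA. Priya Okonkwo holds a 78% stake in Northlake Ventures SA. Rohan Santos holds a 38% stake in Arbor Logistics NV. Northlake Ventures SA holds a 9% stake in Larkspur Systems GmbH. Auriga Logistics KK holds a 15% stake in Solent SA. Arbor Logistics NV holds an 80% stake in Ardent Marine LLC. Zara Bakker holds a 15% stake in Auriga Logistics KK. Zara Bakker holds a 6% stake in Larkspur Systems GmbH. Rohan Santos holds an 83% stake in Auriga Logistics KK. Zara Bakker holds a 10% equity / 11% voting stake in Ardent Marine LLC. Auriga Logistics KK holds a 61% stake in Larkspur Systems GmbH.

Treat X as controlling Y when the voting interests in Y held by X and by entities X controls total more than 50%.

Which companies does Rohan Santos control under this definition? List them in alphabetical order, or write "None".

Rohan holds 83% of Auriga, so Rohan controls Auriga.
Rohan holds 100% of Halcyon, so Rohan controls Halcyon.
Auriga holds 61% of Larkspur, so Rohan controls Larkspur.
No other company's threshold is met.

Auriga Logistics KK, Halcyon Ventures Ltd, Larkspur Systems GmbH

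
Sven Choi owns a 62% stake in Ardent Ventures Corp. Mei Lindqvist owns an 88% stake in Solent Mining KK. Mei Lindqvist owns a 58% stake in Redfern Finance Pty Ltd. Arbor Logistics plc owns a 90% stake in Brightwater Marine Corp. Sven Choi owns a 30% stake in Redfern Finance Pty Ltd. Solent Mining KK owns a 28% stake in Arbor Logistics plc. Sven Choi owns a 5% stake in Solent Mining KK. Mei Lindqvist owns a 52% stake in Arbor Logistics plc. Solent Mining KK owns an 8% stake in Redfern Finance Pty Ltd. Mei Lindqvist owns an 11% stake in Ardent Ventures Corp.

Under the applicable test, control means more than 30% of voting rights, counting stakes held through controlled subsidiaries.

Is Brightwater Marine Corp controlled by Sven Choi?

Sven holds 62% of Ardent, so Sven controls Ardent.
Neither Sven nor any entity Sven controls holds any voting interest in Brightwater.
So Sven does not control Brightwater.

No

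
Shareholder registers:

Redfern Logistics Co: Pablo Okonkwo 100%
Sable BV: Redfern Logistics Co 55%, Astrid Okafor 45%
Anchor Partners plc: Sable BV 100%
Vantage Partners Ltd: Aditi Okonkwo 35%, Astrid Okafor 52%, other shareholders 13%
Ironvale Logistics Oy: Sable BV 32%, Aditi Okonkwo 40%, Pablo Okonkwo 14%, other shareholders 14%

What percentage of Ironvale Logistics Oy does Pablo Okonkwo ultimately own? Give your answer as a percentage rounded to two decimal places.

31.60%

Pablo reaches Ironvale along 2 paths.
Via Redfern → Sable: 100% × 55% × 32% = 17.6%.
Direct stake: 14% = 14%.
Total: 17.6% + 14% = 31.6%.
Rounded: 31.60%.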